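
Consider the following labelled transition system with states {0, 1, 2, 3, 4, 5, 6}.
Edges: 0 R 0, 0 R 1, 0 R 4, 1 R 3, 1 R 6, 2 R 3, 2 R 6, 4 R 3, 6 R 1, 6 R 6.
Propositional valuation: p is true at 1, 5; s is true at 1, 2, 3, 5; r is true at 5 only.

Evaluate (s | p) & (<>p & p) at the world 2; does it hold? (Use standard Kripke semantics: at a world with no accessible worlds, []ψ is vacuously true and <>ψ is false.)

At 2: s | p is true, <>p & p is false, so (s | p) & (<>p & p) is false.
  At 2: <>p is false, p is false, so <>p & p is false.
    At 2: <>p requires p at some successor in {3, 6}.
      At 3: p is false.
      At 6: p is false.
    So <>p is false at 2.

No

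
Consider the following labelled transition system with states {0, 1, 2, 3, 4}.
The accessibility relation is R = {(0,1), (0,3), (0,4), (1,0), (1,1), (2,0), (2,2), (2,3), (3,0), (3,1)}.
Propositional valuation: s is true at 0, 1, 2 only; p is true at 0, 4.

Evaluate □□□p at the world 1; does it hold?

No

At 1: □□□p requires □□p at every successor {0, 1}.
  □□p fails at 0, so □□□p is false at 1.
    At 0: □□p requires □p at every successor {1, 3, 4}.
      □p fails at 1, so □□p is false at 0.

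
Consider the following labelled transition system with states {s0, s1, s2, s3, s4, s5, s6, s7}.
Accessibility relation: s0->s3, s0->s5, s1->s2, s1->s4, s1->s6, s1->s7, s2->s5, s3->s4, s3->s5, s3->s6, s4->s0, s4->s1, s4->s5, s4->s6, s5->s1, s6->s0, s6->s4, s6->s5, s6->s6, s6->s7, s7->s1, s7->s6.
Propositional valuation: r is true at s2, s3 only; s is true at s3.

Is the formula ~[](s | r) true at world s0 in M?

Yes

Recall that []ψ holds at a world iff ψ holds at every accessible world, and <>ψ holds iff ψ holds at some accessible world.
At s0: [](s | r) is false, so ~[](s | r) is true.
  At s0: [](s | r) requires s | r at every successor {s3, s5}.
    s | r fails at s5, so [](s | r) is false at s0.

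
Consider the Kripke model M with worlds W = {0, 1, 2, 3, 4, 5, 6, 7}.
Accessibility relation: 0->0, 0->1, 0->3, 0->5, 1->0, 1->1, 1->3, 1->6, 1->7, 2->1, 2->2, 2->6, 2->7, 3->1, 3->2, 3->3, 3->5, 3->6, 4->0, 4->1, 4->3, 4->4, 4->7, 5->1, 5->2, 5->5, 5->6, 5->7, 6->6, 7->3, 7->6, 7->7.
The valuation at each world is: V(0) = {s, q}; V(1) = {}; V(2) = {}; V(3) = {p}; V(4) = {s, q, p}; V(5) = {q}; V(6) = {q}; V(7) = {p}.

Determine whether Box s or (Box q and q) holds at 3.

At 3: Box s is false, Box q and q is false, so Box s or (Box q and q) is false.
  At 3: Box s requires s at every successor {1, 2, 3, 5, 6}.
    s fails at 1, so Box s is false at 3.
  At 3: Box q is false, q is false, so Box q and q is false.
    At 3: Box q requires q at every successor {1, 2, 3, 5, 6}.
      q fails at 1, so Box q is false at 3.

No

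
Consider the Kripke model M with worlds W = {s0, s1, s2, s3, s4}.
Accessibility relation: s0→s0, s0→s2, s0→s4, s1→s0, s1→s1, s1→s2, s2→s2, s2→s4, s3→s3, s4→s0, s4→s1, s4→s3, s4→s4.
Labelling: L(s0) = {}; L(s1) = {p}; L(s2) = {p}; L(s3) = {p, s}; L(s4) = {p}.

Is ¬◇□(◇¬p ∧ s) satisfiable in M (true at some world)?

Yes

Let φ = ¬◇□(◇¬p ∧ s). Evaluate φ at each world:
  s0 (successors {s0, s2, s4}): φ is true.
  s1 (successors {s0, s1, s2}): φ is true.
  s2 (successors {s2, s4}): φ is true.
  s3 (successors {s3}): φ is true.
  s4 (successors {s0, s1, s3, s4}): φ is true.
Detail at s0 (witness):
  At s0: ◇□(◇¬p ∧ s) is false, so ¬◇□(◇¬p ∧ s) is true.
    At s0: ◇□(◇¬p ∧ s) requires □(◇¬p ∧ s) at some successor in {s0, s2, s4}.
      At s0: □(◇¬p ∧ s) is false.
      At s2: □(◇¬p ∧ s) is false.
      At s4: □(◇¬p ∧ s) is false.
    So ◇□(◇¬p ∧ s) is false at s0.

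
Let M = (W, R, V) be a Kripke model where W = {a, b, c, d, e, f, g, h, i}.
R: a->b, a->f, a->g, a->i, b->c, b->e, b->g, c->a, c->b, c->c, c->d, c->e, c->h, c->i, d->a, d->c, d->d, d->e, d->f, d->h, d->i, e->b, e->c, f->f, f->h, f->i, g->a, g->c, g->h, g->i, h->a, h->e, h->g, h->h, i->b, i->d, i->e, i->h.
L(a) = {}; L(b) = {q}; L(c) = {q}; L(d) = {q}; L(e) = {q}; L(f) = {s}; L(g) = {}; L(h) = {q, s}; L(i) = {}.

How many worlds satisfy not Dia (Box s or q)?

0

Let φ = not Dia (Box s or q). Evaluate φ at each world:
  a (successors {b, f, g, i}): φ is false.
  b (successors {c, e, g}): φ is false.
  c (successors {a, b, c, d, e, h, i}): φ is false.
  d (successors {a, c, d, e, f, h, i}): φ is false.
  e (successors {b, c}): φ is false.
  f (successors {f, h, i}): φ is false.
  g (successors {a, c, h, i}): φ is false.
  h (successors {a, e, g, h}): φ is false.
  i (successors {b, d, e, h}): φ is false.
For instance, at b:
  At b: Dia (Box s or q) is true, so not Dia (Box s or q) is false.
    At b: Dia (Box s or q) requires Box s or q at some successor in {c, e, g}.
      Box s or q holds at c, so Dia (Box s or q) is true at b.
Satisfying worlds: none.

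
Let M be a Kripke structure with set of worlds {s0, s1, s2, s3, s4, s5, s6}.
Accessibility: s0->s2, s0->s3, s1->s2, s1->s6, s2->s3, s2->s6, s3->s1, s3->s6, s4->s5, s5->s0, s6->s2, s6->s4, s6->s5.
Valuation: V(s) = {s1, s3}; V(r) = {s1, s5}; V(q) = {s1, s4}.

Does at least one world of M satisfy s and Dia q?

Yes

Let φ = s and Dia q. Evaluate φ at each world:
  s0 (successors {s2, s3}): φ is false.
  s1 (successors {s2, s6}): φ is false.
  s2 (successors {s3, s6}): φ is false.
  s3 (successors {s1, s6}): φ is true.
  s4 (successors {s5}): φ is false.
  s5 (successors {s0}): φ is false.
  s6 (successors {s2, s4, s5}): φ is false.
Detail at s3 (witness):
  At s3: s is true, Dia q is true, so s and Dia q is true.
    At s3: Dia q requires q at some successor in {s1, s6}.
      q holds at s1, so Dia q is true at s3.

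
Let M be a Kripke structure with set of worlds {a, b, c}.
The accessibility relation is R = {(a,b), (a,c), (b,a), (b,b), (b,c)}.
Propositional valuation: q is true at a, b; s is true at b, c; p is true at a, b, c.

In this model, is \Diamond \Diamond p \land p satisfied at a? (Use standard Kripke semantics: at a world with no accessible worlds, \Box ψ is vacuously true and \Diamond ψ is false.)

Yes

Recall that \Diamond ψ holds at a world iff ψ holds at some accessible world.
At a: \Diamond \Diamond p is true, p is true, so \Diamond \Diamond p \land p is true.
  At a: \Diamond \Diamond p requires \Diamond p at some successor in {b, c}.
    \Diamond p holds at b, so \Diamond \Diamond p is true at a.
      At b: \Diamond p requires p at some successor in {a, b, c}.
        p holds at a, so \Diamond p is true at b.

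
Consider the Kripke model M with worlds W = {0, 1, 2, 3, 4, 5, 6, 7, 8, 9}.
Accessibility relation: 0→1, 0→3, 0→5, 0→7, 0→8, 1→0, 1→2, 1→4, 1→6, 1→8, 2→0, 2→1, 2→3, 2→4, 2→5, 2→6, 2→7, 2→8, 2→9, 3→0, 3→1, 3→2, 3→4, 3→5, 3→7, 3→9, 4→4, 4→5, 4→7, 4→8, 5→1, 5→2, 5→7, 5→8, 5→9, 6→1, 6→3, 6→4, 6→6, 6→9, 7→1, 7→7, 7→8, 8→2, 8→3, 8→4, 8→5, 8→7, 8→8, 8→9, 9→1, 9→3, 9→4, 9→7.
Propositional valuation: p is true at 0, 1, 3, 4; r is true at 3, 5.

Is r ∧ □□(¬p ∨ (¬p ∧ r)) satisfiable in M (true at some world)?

No

Recall that □ψ holds at a world iff ψ holds at every accessible world, and ◇ψ holds iff ψ holds at some accessible world.
Let φ = r ∧ □□(¬p ∨ (¬p ∧ r)). Evaluate φ at each world:
  0 (successors {1, 3, 5, 7, 8}): φ is false.
  1 (successors {0, 2, 4, 6, 8}): φ is false.
  2 (successors {0, 1, 3, 4, 5, 6, 7, 8, 9}): φ is false.
  3 (successors {0, 1, 2, 4, 5, 7, 9}): φ is false.
  4 (successors {4, 5, 7, 8}): φ is false.
  5 (successors {1, 2, 7, 8, 9}): φ is false.
  6 (successors {1, 3, 4, 6, 9}): φ is false.
  7 (successors {1, 7, 8}): φ is false.
  8 (successors {2, 3, 4, 5, 7, 8, 9}): φ is false.
  9 (successors {1, 3, 4, 7}): φ is false.
For instance, at 1:
  At 1: r is false, □□(¬p ∨ (¬p ∧ r)) is false, so r ∧ □□(¬p ∨ (¬p ∧ r)) is false.
    At 1: □□(¬p ∨ (¬p ∧ r)) requires □(¬p ∨ (¬p ∧ r)) at every successor {0, 2, 4, 6, 8}.
      □(¬p ∨ (¬p ∧ r)) fails at 0, so □□(¬p ∨ (¬p ∧ r)) is false at 1.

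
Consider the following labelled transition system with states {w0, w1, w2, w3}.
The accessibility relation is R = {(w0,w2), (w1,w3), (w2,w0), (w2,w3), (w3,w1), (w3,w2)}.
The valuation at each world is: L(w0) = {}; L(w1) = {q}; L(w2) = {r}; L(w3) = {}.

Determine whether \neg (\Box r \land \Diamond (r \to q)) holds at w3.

Yes

Recall that \Box ψ holds at a world iff ψ holds at every accessible world, and \Diamond ψ holds iff ψ holds at some accessible world.
At w3: \Box r \land \Diamond (r \to q) is false, so \neg (\Box r \land \Diamond (r \to q)) is true.
  At w3: \Box r is false, \Diamond (r \to q) is true, so \Box r \land \Diamond (r \to q) is false.
    At w3: \Box r requires r at every successor {w1, w2}.
      r fails at w1, so \Box r is false at w3.
    At w3: \Diamond (r \to q) requires r \to q at some successor in {w1, w2}.
      r \to q holds at w1, so \Diamond (r \to q) is true at w3.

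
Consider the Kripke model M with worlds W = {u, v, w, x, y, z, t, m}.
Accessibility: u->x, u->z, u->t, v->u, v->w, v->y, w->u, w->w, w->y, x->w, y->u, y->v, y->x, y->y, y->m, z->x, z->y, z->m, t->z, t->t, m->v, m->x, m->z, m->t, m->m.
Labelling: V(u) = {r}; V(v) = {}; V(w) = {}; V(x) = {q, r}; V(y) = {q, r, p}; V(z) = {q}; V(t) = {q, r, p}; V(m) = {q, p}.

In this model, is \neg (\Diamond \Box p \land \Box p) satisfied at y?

Yes

Recall that \Box ψ holds at a world iff ψ holds at every accessible world, and \Diamond ψ holds iff ψ holds at some accessible world.
At y: \Diamond \Box p \land \Box p is false, so \neg (\Diamond \Box p \land \Box p) is true.
  At y: \Diamond \Box p is false, \Box p is false, so \Diamond \Box p \land \Box p is false.
    At y: \Diamond \Box p requires \Box p at some successor in {u, v, x, y, m}.
      At u: \Box p is false.
      At v: \Box p is false.
      At x: \Box p is false.
      At y: \Box p is false.
      At m: \Box p is false.
    So \Diamond \Box p is false at y.
    At y: \Box p requires p at every successor {u, v, x, y, m}.
      p fails at u, so \Box p is false at y.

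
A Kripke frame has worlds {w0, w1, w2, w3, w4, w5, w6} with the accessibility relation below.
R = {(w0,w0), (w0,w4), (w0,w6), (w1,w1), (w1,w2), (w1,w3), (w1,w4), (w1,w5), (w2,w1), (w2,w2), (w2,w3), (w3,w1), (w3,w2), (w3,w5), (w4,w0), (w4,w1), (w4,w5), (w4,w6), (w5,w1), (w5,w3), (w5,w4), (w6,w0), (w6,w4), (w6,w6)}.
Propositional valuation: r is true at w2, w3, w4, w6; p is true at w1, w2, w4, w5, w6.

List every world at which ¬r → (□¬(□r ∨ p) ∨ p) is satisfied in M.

w1, w2, w3, w4, w5, w6

Let φ = ¬r → (□¬(□r ∨ p) ∨ p). Evaluate φ at each world:
  w0 (successors {w0, w4, w6}): φ is false.
  w1 (successors {w1, w2, w3, w4, w5}): φ is true.
  w2 (successors {w1, w2, w3}): φ is true.
  w3 (successors {w1, w2, w5}): φ is true.
  w4 (successors {w0, w1, w5, w6}): φ is true.
  w5 (successors {w1, w3, w4}): φ is true.
  w6 (successors {w0, w4, w6}): φ is true.
For instance, at w0:
  At w0: ¬r is true, □¬(□r ∨ p) ∨ p is false, so ¬r → (□¬(□r ∨ p) ∨ p) is false.
    At w0: □¬(□r ∨ p) is false, p is false, so □¬(□r ∨ p) ∨ p is false.
      At w0: □¬(□r ∨ p) requires ¬(□r ∨ p) at every successor {w0, w4, w6}.
        ¬(□r ∨ p) fails at w4, so □¬(□r ∨ p) is false at w0.
Satisfying worlds: {w1, w2, w3, w4, w5, w6}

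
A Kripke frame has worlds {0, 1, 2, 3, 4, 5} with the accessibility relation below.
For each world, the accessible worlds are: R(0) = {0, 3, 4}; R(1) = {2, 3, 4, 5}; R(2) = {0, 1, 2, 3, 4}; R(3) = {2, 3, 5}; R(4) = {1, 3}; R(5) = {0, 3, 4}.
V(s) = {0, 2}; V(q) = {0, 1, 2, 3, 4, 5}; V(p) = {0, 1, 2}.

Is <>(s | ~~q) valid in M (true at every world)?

Let φ = <>(s | ~~q). Evaluate φ at each world:
  0 (successors {0, 3, 4}): φ is true.
  1 (successors {2, 3, 4, 5}): φ is true.
  2 (successors {0, 1, 2, 3, 4}): φ is true.
  3 (successors {2, 3, 5}): φ is true.
  4 (successors {1, 3}): φ is true.
  5 (successors {0, 3, 4}): φ is true.
For instance, at 4:
  At 4: <>(s | ~~q) requires s | ~~q at some successor in {1, 3}.
    s | ~~q holds at 1, so <>(s | ~~q) is true at 4.

Yes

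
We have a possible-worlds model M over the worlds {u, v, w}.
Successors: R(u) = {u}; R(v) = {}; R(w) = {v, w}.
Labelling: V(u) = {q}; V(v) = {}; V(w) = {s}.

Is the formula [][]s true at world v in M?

At v: no accessible worlds, so [][]s holds vacuously.

Yes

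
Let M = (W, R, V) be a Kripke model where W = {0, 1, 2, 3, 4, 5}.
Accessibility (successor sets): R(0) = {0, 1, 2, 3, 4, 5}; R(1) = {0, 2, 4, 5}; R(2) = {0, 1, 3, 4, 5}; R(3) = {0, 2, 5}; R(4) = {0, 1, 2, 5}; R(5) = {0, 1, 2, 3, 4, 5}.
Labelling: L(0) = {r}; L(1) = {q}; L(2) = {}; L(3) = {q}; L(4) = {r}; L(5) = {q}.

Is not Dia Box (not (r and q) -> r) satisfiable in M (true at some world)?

Let φ = not Dia Box (not (r and q) -> r). Evaluate φ at each world:
  0 (successors {0, 1, 2, 3, 4, 5}): φ is true.
  1 (successors {0, 2, 4, 5}): φ is true.
  2 (successors {0, 1, 3, 4, 5}): φ is true.
  3 (successors {0, 2, 5}): φ is true.
  4 (successors {0, 1, 2, 5}): φ is true.
  5 (successors {0, 1, 2, 3, 4, 5}): φ is true.
Detail at 0 (witness):
  At 0: Dia Box (not (r and q) -> r) is false, so not Dia Box (not (r and q) -> r) is true.
    At 0: Dia Box (not (r and q) -> r) requires Box (not (r and q) -> r) at some successor in {0, 1, 2, 3, 4, 5}.
      At 0: Box (not (r and q) -> r) is false.
      At 1: Box (not (r and q) -> r) is false.
      At 2: Box (not (r and q) -> r) is false.
      At 3: Box (not (r and q) -> r) is false.
      At 4: Box (not (r and q) -> r) is false.
      At 5: Box (not (r and q) -> r) is false.
    So Dia Box (not (r and q) -> r) is false at 0.

Yes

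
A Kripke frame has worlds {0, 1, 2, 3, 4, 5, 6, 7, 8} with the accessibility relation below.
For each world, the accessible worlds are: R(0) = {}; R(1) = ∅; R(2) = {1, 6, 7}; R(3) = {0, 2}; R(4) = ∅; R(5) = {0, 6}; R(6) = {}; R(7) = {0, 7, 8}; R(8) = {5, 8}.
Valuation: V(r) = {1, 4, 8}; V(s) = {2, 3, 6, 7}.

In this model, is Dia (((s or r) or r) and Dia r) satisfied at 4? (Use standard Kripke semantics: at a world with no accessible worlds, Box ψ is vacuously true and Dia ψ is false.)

At 4: no accessible worlds, so Dia (((s or r) or r) and Dia r) is false.

No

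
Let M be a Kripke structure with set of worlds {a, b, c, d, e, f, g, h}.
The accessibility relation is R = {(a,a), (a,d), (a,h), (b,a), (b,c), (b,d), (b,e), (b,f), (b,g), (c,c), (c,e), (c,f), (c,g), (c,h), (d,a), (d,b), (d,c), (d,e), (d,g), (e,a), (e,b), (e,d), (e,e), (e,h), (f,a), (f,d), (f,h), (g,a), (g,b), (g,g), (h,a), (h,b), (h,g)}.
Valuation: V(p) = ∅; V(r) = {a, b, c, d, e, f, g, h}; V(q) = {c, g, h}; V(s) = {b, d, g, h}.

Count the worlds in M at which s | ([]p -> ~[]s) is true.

Let φ = s | ([]p -> ~[]s). Evaluate φ at each world:
  a (successors {a, d, h}): φ is true.
  b (successors {a, c, d, e, f, g}): φ is true.
  c (successors {c, e, f, g, h}): φ is true.
  d (successors {a, b, c, e, g}): φ is true.
  e (successors {a, b, d, e, h}): φ is true.
  f (successors {a, d, h}): φ is true.
  g (successors {a, b, g}): φ is true.
  h (successors {a, b, g}): φ is true.
For instance, at g:
  At g: s is true, []p -> ~[]s is true, so s | ([]p -> ~[]s) is true.
    At g: []p is false, ~[]s is true, so []p -> ~[]s is true.
      At g: []p requires p at every successor {a, b, g}.
        p fails at a, so []p is false at g.
      At g: []s is false, so ~[]s is true.
Satisfying worlds: {a, b, c, d, e, f, g, h}

8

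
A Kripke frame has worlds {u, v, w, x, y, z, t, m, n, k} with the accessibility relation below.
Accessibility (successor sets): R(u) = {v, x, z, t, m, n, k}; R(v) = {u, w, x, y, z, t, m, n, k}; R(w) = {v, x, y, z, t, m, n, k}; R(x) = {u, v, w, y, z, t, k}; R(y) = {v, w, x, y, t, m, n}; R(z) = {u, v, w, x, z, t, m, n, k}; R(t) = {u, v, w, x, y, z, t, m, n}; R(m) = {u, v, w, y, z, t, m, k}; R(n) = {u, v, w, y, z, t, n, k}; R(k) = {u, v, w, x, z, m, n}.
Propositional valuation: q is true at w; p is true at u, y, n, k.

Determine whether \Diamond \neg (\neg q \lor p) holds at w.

No

At w: \Diamond \neg (\neg q \lor p) requires \neg (\neg q \lor p) at some successor in {v, x, y, z, t, m, n, k}.
  At v: \neg (\neg q \lor p) is false.
  At x: \neg (\neg q \lor p) is false.
  At y: \neg (\neg q \lor p) is false.
  At z: \neg (\neg q \lor p) is false.
  At t: \neg (\neg q \lor p) is false.
  At m: \neg (\neg q \lor p) is false.
  At n: \neg (\neg q \lor p) is false.
  At k: \neg (\neg q \lor p) is false.
So \Diamond \neg (\neg q \lor p) is false at w.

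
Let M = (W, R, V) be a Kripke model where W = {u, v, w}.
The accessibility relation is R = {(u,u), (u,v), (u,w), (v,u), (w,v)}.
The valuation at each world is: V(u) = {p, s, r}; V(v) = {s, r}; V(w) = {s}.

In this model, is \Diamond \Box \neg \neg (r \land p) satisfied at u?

At u: \Diamond \Box \neg \neg (r \land p) requires \Box \neg \neg (r \land p) at some successor in {u, v, w}.
  \Box \neg \neg (r \land p) holds at v, so \Diamond \Box \neg \neg (r \land p) is true at u.
    At v: \Box \neg \neg (r \land p) requires \neg \neg (r \land p) at every successor {u}.
      At u: \neg \neg (r \land p) is true.
    So \Box \neg \neg (r \land p) is true at v.

Yes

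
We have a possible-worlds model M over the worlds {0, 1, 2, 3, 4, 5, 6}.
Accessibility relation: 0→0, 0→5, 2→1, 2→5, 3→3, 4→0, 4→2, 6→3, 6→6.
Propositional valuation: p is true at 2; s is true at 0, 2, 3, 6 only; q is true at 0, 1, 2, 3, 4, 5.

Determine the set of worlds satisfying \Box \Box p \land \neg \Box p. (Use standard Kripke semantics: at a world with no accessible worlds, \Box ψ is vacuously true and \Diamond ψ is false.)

Let φ = \Box \Box p \land \neg \Box p. Evaluate φ at each world:
  0 (successors {0, 5}): φ is false.
  1 (successors ∅): φ is false.
  2 (successors {1, 5}): φ is true.
  3 (successors {3}): φ is false.
  4 (successors {0, 2}): φ is false.
  5 (successors ∅): φ is false.
  6 (successors {3, 6}): φ is false.
For instance, at 3:
  At 3: \Box \Box p is false, \neg \Box p is true, so \Box \Box p \land \neg \Box p is false.
    At 3: \Box \Box p requires \Box p at every successor {3}.
      \Box p fails at 3, so \Box \Box p is false at 3.
    At 3: \Box p is false, so \neg \Box p is true.
      At 3: \Box p requires p at every successor {3}.
        p fails at 3, so \Box p is false at 3.
Satisfying worlds: {2}

2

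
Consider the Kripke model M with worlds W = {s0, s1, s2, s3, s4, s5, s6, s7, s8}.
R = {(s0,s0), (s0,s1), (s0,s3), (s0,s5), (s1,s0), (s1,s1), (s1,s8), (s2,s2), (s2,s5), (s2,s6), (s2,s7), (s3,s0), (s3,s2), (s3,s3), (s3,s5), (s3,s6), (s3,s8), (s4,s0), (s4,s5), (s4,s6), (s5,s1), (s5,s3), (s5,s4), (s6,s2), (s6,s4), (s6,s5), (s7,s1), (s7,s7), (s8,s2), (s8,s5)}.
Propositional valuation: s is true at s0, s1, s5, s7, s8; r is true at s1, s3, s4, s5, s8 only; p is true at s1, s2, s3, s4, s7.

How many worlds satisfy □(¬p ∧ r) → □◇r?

9

Let φ = □(¬p ∧ r) → □◇r. Evaluate φ at each world:
  s0 (successors {s0, s1, s3, s5}): φ is true.
  s1 (successors {s0, s1, s8}): φ is true.
  s2 (successors {s2, s5, s6, s7}): φ is true.
  s3 (successors {s0, s2, s3, s5, s6, s8}): φ is true.
  s4 (successors {s0, s5, s6}): φ is true.
  s5 (successors {s1, s3, s4}): φ is true.
  s6 (successors {s2, s4, s5}): φ is true.
  s7 (successors {s1, s7}): φ is true.
  s8 (successors {s2, s5}): φ is true.
For instance, at s5:
  At s5: □(¬p ∧ r) is false, □◇r is true, so □(¬p ∧ r) → □◇r is true.
    At s5: □(¬p ∧ r) requires ¬p ∧ r at every successor {s1, s3, s4}.
      ¬p ∧ r fails at s1, so □(¬p ∧ r) is false at s5.
    At s5: □◇r requires ◇r at every successor {s1, s3, s4}.
      At s1: ◇r is true.
      At s3: ◇r is true.
      At s4: ◇r is true.
    So □◇r is true at s5.
Satisfying worlds: {s0, s1, s2, s3, s4, s5, s6, s7, s8}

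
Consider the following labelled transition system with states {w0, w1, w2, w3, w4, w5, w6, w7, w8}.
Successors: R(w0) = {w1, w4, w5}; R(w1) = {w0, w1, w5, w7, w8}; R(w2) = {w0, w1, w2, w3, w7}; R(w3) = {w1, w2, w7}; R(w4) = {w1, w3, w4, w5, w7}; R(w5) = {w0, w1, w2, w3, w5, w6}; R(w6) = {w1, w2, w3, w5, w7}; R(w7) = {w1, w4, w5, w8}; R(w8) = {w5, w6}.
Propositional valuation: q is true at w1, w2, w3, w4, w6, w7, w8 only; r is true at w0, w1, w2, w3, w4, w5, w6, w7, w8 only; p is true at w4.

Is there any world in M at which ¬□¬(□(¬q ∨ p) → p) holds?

Let φ = ¬□¬(□(¬q ∨ p) → p). Evaluate φ at each world:
  w0 (successors {w1, w4, w5}): φ is true.
  w1 (successors {w0, w1, w5, w7, w8}): φ is true.
  w2 (successors {w0, w1, w2, w3, w7}): φ is true.
  w3 (successors {w1, w2, w7}): φ is true.
  w4 (successors {w1, w3, w4, w5, w7}): φ is true.
  w5 (successors {w0, w1, w2, w3, w5, w6}): φ is true.
  w6 (successors {w1, w2, w3, w5, w7}): φ is true.
  w7 (successors {w1, w4, w5, w8}): φ is true.
  w8 (successors {w5, w6}): φ is true.
Detail at w0 (witness):
  At w0: □¬(□(¬q ∨ p) → p) is false, so ¬□¬(□(¬q ∨ p) → p) is true.
    At w0: □¬(□(¬q ∨ p) → p) requires ¬(□(¬q ∨ p) → p) at every successor {w1, w4, w5}.
      ¬(□(¬q ∨ p) → p) fails at w1, so □¬(□(¬q ∨ p) → p) is false at w0.

Yes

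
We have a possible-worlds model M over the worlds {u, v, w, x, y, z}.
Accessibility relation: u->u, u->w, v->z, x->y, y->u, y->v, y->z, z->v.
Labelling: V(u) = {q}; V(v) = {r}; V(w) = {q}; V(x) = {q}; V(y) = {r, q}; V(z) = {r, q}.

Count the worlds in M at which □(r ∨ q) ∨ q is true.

Let φ = □(r ∨ q) ∨ q. Evaluate φ at each world:
  u (successors {u, w}): φ is true.
  v (successors {z}): φ is true.
  w (successors ∅): φ is true.
  x (successors {y}): φ is true.
  y (successors {u, v, z}): φ is true.
  z (successors {v}): φ is true.
For instance, at z:
  At z: □(r ∨ q) is true, q is true, so □(r ∨ q) ∨ q is true.
    At z: □(r ∨ q) requires r ∨ q at every successor {v}.
      At v: r ∨ q is true.
    So □(r ∨ q) is true at z.
Satisfying worlds: {u, v, w, x, y, z}

6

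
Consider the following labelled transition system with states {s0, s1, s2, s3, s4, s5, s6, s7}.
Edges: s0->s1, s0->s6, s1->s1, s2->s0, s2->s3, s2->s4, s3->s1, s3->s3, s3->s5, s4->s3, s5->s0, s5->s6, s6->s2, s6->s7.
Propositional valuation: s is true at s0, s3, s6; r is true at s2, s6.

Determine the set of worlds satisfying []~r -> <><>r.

s0, s2, s3, s5, s6

Recall that []ψ holds at a world iff ψ holds at every accessible world, and <>ψ holds iff ψ holds at some accessible world.
Let φ = []~r -> <><>r. Evaluate φ at each world:
  s0 (successors {s1, s6}): φ is true.
  s1 (successors {s1}): φ is false.
  s2 (successors {s0, s3, s4}): φ is true.
  s3 (successors {s1, s3, s5}): φ is true.
  s4 (successors {s3}): φ is false.
  s5 (successors {s0, s6}): φ is true.
  s6 (successors {s2, s7}): φ is true.
  s7 (successors ∅): φ is false.
For instance, at s1:
  At s1: []~r is true, <><>r is false, so []~r -> <><>r is false.
    At s1: []~r requires ~r at every successor {s1}.
      At s1: ~r is true.
    So []~r is true at s1.
    At s1: <><>r requires <>r at some successor in {s1}.
      At s1: <>r is false.
    So <><>r is false at s1.
Satisfying worlds: {s0, s2, s3, s5, s6}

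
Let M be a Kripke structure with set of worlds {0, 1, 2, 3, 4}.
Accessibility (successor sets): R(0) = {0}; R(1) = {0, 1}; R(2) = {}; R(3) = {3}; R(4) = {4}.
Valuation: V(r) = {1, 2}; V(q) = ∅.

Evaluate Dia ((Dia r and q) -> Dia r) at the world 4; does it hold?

Yes

At 4: Dia ((Dia r and q) -> Dia r) requires (Dia r and q) -> Dia r at some successor in {4}.
  (Dia r and q) -> Dia r holds at 4, so Dia ((Dia r and q) -> Dia r) is true at 4.
    At 4: Dia r and q is false, Dia r is false, so (Dia r and q) -> Dia r is true.
      At 4: Dia r is false, q is false, so Dia r and q is false.
      At 4: Dia r requires r at some successor in {4}.
        At 4: r is false.
      So Dia r is false at 4.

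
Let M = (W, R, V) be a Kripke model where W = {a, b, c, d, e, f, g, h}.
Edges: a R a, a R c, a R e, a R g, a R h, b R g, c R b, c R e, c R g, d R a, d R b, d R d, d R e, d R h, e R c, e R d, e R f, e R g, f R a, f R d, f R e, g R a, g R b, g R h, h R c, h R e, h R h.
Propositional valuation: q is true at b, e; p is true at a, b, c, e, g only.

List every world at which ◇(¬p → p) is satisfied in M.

Let φ = ◇(¬p → p). Evaluate φ at each world:
  a (successors {a, c, e, g, h}): φ is true.
  b (successors {g}): φ is true.
  c (successors {b, e, g}): φ is true.
  d (successors {a, b, d, e, h}): φ is true.
  e (successors {c, d, f, g}): φ is true.
  f (successors {a, d, e}): φ is true.
  g (successors {a, b, h}): φ is true.
  h (successors {c, e, h}): φ is true.
For instance, at h:
  At h: ◇(¬p → p) requires ¬p → p at some successor in {c, e, h}.
    ¬p → p holds at c, so ◇(¬p → p) is true at h.
Satisfying worlds: {a, b, c, d, e, f, g, h}

a, b, c, d, e, f, g, h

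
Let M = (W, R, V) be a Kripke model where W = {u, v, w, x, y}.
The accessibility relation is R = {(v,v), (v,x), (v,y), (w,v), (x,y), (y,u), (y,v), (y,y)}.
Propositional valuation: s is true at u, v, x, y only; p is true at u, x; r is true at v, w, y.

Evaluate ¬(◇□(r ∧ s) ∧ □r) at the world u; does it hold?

Recall that □ψ holds at a world iff ψ holds at every accessible world, and ◇ψ holds iff ψ holds at some accessible world.
At u: ◇□(r ∧ s) ∧ □r is false, so ¬(◇□(r ∧ s) ∧ □r) is true.
  At u: ◇□(r ∧ s) is false, □r is true, so ◇□(r ∧ s) ∧ □r is false.
    At u: no accessible worlds, so ◇□(r ∧ s) is false.
    At u: no accessible worlds, so □r holds vacuously.

Yes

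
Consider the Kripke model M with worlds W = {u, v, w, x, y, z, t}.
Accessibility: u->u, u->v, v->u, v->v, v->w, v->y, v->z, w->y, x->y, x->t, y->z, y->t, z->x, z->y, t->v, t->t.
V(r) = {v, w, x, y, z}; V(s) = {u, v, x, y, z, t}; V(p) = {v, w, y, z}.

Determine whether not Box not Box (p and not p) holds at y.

No

At y: Box not Box (p and not p) is true, so not Box not Box (p and not p) is false.
  At y: Box not Box (p and not p) requires not Box (p and not p) at every successor {z, t}.
      At z: Box (p and not p) is false, so not Box (p and not p) is true.
      At t: Box (p and not p) is false, so not Box (p and not p) is true.
  So Box not Box (p and not p) is true at y.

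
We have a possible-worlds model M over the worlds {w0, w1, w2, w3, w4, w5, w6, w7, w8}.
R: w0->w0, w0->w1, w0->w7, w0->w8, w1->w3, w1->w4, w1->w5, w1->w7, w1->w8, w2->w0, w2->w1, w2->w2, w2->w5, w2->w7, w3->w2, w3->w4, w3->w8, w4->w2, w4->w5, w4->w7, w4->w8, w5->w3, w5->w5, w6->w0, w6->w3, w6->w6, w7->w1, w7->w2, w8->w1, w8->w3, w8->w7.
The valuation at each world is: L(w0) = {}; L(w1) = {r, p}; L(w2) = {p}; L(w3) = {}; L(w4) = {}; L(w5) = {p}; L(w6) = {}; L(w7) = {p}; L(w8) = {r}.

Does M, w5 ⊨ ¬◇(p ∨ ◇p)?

At w5: ◇(p ∨ ◇p) is true, so ¬◇(p ∨ ◇p) is false.
  At w5: ◇(p ∨ ◇p) requires p ∨ ◇p at some successor in {w3, w5}.
    p ∨ ◇p holds at w3, so ◇(p ∨ ◇p) is true at w5.
      At w3: p is false, ◇p is true, so p ∨ ◇p is true.

No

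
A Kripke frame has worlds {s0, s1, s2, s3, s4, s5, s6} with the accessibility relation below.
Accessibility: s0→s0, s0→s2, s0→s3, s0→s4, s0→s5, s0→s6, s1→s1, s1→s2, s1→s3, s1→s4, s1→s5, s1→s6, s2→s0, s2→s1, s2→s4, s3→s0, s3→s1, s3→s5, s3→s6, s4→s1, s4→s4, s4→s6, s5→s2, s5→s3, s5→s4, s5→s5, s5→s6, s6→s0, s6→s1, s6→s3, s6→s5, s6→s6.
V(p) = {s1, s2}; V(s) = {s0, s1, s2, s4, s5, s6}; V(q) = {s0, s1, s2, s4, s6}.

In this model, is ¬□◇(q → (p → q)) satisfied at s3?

At s3: □◇(q → (p → q)) is true, so ¬□◇(q → (p → q)) is false.
  At s3: □◇(q → (p → q)) requires ◇(q → (p → q)) at every successor {s0, s1, s5, s6}.
    At s0: ◇(q → (p → q)) is true.
    At s1: ◇(q → (p → q)) is true.
    At s5: ◇(q → (p → q)) is true.
    At s6: ◇(q → (p → q)) is true.
  So □◇(q → (p → q)) is true at s3.

No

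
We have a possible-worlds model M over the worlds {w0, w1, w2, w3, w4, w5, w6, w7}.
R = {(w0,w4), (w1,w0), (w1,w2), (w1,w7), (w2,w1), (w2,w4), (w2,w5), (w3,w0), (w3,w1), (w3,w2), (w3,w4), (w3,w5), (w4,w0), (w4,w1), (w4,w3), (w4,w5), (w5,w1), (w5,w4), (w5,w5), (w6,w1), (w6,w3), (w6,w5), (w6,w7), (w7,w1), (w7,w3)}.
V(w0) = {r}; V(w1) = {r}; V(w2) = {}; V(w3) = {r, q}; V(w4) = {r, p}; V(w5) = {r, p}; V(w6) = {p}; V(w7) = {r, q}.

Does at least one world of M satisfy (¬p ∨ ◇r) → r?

Yes

Let φ = (¬p ∨ ◇r) → r. Evaluate φ at each world:
  w0 (successors {w4}): φ is true.
  w1 (successors {w0, w2, w7}): φ is true.
  w2 (successors {w1, w4, w5}): φ is false.
  w3 (successors {w0, w1, w2, w4, w5}): φ is true.
  w4 (successors {w0, w1, w3, w5}): φ is true.
  w5 (successors {w1, w4, w5}): φ is true.
  w6 (successors {w1, w3, w5, w7}): φ is false.
  w7 (successors {w1, w3}): φ is true.
Detail at w0 (witness):
  At w0: ¬p ∨ ◇r is true, r is true, so (¬p ∨ ◇r) → r is true.
    At w0: ¬p is true, ◇r is true, so ¬p ∨ ◇r is true.
      At w0: ◇r requires r at some successor in {w4}.
        r holds at w4, so ◇r is true at w0.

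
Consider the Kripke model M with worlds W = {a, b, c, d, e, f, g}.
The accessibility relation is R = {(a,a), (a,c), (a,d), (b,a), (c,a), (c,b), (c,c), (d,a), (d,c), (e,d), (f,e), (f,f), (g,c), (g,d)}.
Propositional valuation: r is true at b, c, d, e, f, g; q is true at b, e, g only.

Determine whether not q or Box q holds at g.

No

Recall that Box ψ holds at a world iff ψ holds at every accessible world, and Dia ψ holds iff ψ holds at some accessible world.
At g: not q is false, Box q is false, so not q or Box q is false.
  At g: Box q requires q at every successor {c, d}.
    q fails at c, so Box q is false at g.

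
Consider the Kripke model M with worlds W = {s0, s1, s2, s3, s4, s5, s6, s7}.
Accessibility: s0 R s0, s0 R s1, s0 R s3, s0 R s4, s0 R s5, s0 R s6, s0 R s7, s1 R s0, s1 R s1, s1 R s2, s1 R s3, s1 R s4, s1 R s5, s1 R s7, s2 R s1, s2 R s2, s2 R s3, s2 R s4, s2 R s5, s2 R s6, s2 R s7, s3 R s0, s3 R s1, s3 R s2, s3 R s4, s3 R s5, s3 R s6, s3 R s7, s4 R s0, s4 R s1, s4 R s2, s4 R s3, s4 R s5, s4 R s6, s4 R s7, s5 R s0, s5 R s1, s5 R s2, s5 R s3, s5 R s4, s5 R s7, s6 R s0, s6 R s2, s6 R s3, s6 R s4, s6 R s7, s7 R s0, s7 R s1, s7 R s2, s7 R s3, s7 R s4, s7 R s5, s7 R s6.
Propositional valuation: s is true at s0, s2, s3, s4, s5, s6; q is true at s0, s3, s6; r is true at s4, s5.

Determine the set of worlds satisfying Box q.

none

Recall that Box ψ holds at a world iff ψ holds at every accessible world, and Dia ψ holds iff ψ holds at some accessible world.
Let φ = Box q. Evaluate φ at each world:
  s0 (successors {s0, s1, s3, s4, s5, s6, s7}): φ is false.
  s1 (successors {s0, s1, s2, s3, s4, s5, s7}): φ is false.
  s2 (successors {s1, s2, s3, s4, s5, s6, s7}): φ is false.
  s3 (successors {s0, s1, s2, s4, s5, s6, s7}): φ is false.
  s4 (successors {s0, s1, s2, s3, s5, s6, s7}): φ is false.
  s5 (successors {s0, s1, s2, s3, s4, s7}): φ is false.
  s6 (successors {s0, s2, s3, s4, s7}): φ is false.
  s7 (successors {s0, s1, s2, s3, s4, s5, s6}): φ is false.
For instance, at s3:
  At s3: Box q requires q at every successor {s0, s1, s2, s4, s5, s6, s7}.
    q fails at s1, so Box q is false at s3.
Satisfying worlds: none.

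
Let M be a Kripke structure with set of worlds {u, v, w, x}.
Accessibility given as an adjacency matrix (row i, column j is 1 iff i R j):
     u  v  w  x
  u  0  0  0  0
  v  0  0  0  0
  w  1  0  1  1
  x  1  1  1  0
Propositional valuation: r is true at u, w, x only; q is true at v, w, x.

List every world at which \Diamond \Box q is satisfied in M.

w, x

Recall that \Box ψ holds at a world iff ψ holds at every accessible world, and \Diamond ψ holds iff ψ holds at some accessible world.
Let φ = \Diamond \Box q. Evaluate φ at each world:
  u (successors ∅): φ is false.
  v (successors ∅): φ is false.
  w (successors {u, w, x}): φ is true.
  x (successors {u, v, w}): φ is true.
For instance, at w:
  At w: \Diamond \Box q requires \Box q at some successor in {u, w, x}.
    \Box q holds at u, so \Diamond \Box q is true at w.
      At u: no accessible worlds, so \Box q holds vacuously.
Satisfying worlds: {w, x}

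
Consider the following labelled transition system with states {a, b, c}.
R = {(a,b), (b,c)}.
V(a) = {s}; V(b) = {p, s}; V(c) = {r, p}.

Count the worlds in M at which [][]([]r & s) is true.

Let φ = [][]([]r & s). Evaluate φ at each world:
  a (successors {b}): φ is false.
  b (successors {c}): φ is true.
  c (successors ∅): φ is true.
For instance, at a:
  At a: [][]([]r & s) requires []([]r & s) at every successor {b}.
    []([]r & s) fails at b, so [][]([]r & s) is false at a.
      At b: []([]r & s) requires []r & s at every successor {c}.
        []r & s fails at c, so []([]r & s) is false at b.
Satisfying worlds: {b, c}

2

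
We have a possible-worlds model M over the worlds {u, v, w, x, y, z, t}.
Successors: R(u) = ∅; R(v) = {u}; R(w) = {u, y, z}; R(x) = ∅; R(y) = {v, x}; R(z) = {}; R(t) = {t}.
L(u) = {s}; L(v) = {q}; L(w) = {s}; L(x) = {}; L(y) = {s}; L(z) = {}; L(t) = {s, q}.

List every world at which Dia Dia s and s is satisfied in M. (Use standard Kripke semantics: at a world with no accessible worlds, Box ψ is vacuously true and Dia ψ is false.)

Let φ = Dia Dia s and s. Evaluate φ at each world:
  u (successors ∅): φ is false.
  v (successors {u}): φ is false.
  w (successors {u, y, z}): φ is false.
  x (successors ∅): φ is false.
  y (successors {v, x}): φ is true.
  z (successors ∅): φ is false.
  t (successors {t}): φ is true.
For instance, at w:
  At w: Dia Dia s is false, s is true, so Dia Dia s and s is false.
    At w: Dia Dia s requires Dia s at some successor in {u, y, z}.
      At u: Dia s is false.
      At y: Dia s is false.
      At z: Dia s is false.
    So Dia Dia s is false at w.
Satisfying worlds: {y, t}

y, t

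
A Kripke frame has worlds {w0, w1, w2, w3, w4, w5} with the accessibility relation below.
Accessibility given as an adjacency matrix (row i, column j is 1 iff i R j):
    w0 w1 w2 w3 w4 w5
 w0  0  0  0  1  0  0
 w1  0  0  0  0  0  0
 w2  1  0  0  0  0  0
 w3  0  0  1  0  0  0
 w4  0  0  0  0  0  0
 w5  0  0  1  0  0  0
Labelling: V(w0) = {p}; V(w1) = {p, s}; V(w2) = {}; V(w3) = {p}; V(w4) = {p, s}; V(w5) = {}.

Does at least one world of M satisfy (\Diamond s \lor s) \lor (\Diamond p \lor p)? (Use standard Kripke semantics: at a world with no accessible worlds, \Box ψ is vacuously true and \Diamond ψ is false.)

Yes

Let φ = (\Diamond s \lor s) \lor (\Diamond p \lor p). Evaluate φ at each world:
  w0 (successors {w3}): φ is true.
  w1 (successors ∅): φ is true.
  w2 (successors {w0}): φ is true.
  w3 (successors {w2}): φ is true.
  w4 (successors ∅): φ is true.
  w5 (successors {w2}): φ is false.
Detail at w0 (witness):
  At w0: \Diamond s \lor s is false, \Diamond p \lor p is true, so (\Diamond s \lor s) \lor (\Diamond p \lor p) is true.
    At w0: \Diamond s is false, s is false, so \Diamond s \lor s is false.
      At w0: \Diamond s requires s at some successor in {w3}.
        At w3: s is false.
      So \Diamond s is false at w0.
    At w0: \Diamond p is true, p is true, so \Diamond p \lor p is true.
      At w0: \Diamond p requires p at some successor in {w3}.
        p holds at w3, so \Diamond p is true at w0.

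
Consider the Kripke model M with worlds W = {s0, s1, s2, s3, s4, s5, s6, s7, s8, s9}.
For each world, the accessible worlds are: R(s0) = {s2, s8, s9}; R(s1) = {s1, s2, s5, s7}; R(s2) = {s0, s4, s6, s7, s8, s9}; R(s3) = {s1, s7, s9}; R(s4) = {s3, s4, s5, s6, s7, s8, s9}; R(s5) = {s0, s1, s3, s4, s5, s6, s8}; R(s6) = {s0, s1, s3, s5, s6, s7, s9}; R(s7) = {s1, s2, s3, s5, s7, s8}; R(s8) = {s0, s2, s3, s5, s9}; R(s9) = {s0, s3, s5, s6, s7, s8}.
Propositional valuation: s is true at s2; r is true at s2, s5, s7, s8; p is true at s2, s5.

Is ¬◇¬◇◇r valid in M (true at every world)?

Yes

Let φ = ¬◇¬◇◇r. Evaluate φ at each world:
  s0 (successors {s2, s8, s9}): φ is true.
  s1 (successors {s1, s2, s5, s7}): φ is true.
  s2 (successors {s0, s4, s6, s7, s8, s9}): φ is true.
  s3 (successors {s1, s7, s9}): φ is true.
  s4 (successors {s3, s4, s5, s6, s7, s8, s9}): φ is true.
  s5 (successors {s0, s1, s3, s4, s5, s6, s8}): φ is true.
  s6 (successors {s0, s1, s3, s5, s6, s7, s9}): φ is true.
  s7 (successors {s1, s2, s3, s5, s7, s8}): φ is true.
  s8 (successors {s0, s2, s3, s5, s9}): φ is true.
  s9 (successors {s0, s3, s5, s6, s7, s8}): φ is true.
For instance, at s1:
  At s1: ◇¬◇◇r is false, so ¬◇¬◇◇r is true.
    At s1: ◇¬◇◇r requires ¬◇◇r at some successor in {s1, s2, s5, s7}.
      At s1: ¬◇◇r is false.
      At s2: ¬◇◇r is false.
      At s5: ¬◇◇r is false.
      At s7: ¬◇◇r is false.
    So ◇¬◇◇r is false at s1.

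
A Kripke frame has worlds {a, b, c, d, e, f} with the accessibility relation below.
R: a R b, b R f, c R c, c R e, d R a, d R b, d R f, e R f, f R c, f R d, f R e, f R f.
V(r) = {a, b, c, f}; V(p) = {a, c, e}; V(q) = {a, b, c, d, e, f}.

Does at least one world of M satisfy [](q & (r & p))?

No

Let φ = [](q & (r & p)). Evaluate φ at each world:
  a (successors {b}): φ is false.
  b (successors {f}): φ is false.
  c (successors {c, e}): φ is false.
  d (successors {a, b, f}): φ is false.
  e (successors {f}): φ is false.
  f (successors {c, d, e, f}): φ is false.
For instance, at d:
  At d: [](q & (r & p)) requires q & (r & p) at every successor {a, b, f}.
    q & (r & p) fails at b, so [](q & (r & p)) is false at d.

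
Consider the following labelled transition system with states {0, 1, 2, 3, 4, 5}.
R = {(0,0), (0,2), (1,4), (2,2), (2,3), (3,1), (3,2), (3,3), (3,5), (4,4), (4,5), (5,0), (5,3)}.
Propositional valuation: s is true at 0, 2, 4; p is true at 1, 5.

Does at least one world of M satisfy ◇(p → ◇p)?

Yes

Recall that ◇ψ holds at a world iff ψ holds at some accessible world.
Let φ = ◇(p → ◇p). Evaluate φ at each world:
  0 (successors {0, 2}): φ is true.
  1 (successors {4}): φ is true.
  2 (successors {2, 3}): φ is true.
  3 (successors {1, 2, 3, 5}): φ is true.
  4 (successors {4, 5}): φ is true.
  5 (successors {0, 3}): φ is true.
Detail at 0 (witness):
  At 0: ◇(p → ◇p) requires p → ◇p at some successor in {0, 2}.
    p → ◇p holds at 0, so ◇(p → ◇p) is true at 0.
      At 0: p is false, ◇p is false, so p → ◇p is true.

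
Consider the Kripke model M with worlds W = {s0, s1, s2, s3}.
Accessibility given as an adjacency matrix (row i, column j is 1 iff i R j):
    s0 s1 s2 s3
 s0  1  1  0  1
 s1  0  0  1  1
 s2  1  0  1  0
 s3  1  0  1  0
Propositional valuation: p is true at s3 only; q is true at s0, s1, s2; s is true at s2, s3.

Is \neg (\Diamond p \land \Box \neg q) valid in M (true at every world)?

Let φ = \neg (\Diamond p \land \Box \neg q). Evaluate φ at each world:
  s0 (successors {s0, s1, s3}): φ is true.
  s1 (successors {s2, s3}): φ is true.
  s2 (successors {s0, s2}): φ is true.
  s3 (successors {s0, s2}): φ is true.
For instance, at s2:
  At s2: \Diamond p \land \Box \neg q is false, so \neg (\Diamond p \land \Box \neg q) is true.
    At s2: \Diamond p is false, \Box \neg q is false, so \Diamond p \land \Box \neg q is false.
      At s2: \Diamond p requires p at some successor in {s0, s2}.
        At s0: p is false.
        At s2: p is false.
      So \Diamond p is false at s2.
      At s2: \Box \neg q requires \neg q at every successor {s0, s2}.
        \neg q fails at s0, so \Box \neg q is false at s2.

Yes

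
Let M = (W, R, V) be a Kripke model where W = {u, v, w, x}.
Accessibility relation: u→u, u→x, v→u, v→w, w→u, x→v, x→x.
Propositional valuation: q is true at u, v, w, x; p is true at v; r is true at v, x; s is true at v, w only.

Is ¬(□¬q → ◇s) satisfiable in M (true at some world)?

No

Recall that □ψ holds at a world iff ψ holds at every accessible world, and ◇ψ holds iff ψ holds at some accessible world.
Let φ = ¬(□¬q → ◇s). Evaluate φ at each world:
  u (successors {u, x}): φ is false.
  v (successors {u, w}): φ is false.
  w (successors {u}): φ is false.
  x (successors {v, x}): φ is false.
For instance, at v:
  At v: □¬q → ◇s is true, so ¬(□¬q → ◇s) is false.
    At v: □¬q is false, ◇s is true, so □¬q → ◇s is true.
      At v: □¬q requires ¬q at every successor {u, w}.
        ¬q fails at u, so □¬q is false at v.
      At v: ◇s requires s at some successor in {u, w}.
        s holds at w, so ◇s is true at v.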